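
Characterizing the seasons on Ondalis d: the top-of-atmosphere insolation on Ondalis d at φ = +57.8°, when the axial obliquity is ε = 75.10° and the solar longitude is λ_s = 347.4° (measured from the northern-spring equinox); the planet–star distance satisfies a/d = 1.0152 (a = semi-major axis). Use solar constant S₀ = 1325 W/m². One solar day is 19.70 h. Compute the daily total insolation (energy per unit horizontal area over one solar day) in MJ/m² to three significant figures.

8.37 MJ/m²

Solar declination: sin δ = sin ε · sin λ_s = sin 75.10° × sin 347.4° = -0.21081, so δ = -12.170°.
cos H₀ = −tan(+57.8°) tan(-12.170°) = 0.3425, H₀ = 1.2213 rad.
Bracket: H₀ sin φ sin δ + cos φ cos δ sin H₀ = 1.2213×0.84619×-0.21081 + 0.53288×0.97753×0.93953 = -0.217862 + 0.489407 = 0.271545.
Inverse-square distance factor (a/d)² = 1.0152² = 1.030631.
Q̄ = (S₀/π) × 1.030631 × [bracket] = (1325/π) × 1.030631 × 0.271545 = 118.04 W/m².
Daily total = Q̄ × 19.70 h × 3600 s/h = 118.04 × 19.70 × 3600 / 10⁶ = 8.371 MJ/m².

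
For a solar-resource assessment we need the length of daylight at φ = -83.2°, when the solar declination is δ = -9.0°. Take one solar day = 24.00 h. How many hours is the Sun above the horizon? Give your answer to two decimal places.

24.00 h

Sunrise equation: cos H₀ = −tan φ · tan δ = -1.3283 ≤ −1, so the Sun never sets (polar day) and H₀ = π.
Daylight = 2H₀/(2π) × 24.00 h = (3.1416/π) × 24.00 = 24.00 h.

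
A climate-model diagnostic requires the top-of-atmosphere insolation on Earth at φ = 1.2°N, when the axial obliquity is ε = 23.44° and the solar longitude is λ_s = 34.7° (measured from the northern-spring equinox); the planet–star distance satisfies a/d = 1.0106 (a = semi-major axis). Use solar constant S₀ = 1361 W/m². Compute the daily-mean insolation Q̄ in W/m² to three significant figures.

Q̄ ≈ 434 W/m²

Solar declination: sin δ = sin ε · sin λ_s = sin 23.44° × sin 34.7° = 0.22645, so δ = +13.088°.
cos H₀ = −tan(+1.2°) tan(+13.088°) = -0.0049, H₀ = 1.5757 rad.
Bracket: H₀ sin φ sin δ + cos φ cos δ sin H₀ = 1.5757×0.02094×0.22645 + 0.99978×0.97402×0.99999 = 0.007472 + 0.973796 = 0.981268.
Inverse-square distance factor (a/d)² = 1.0106² = 1.021312.
Q̄ = (S₀/π) × 1.021312 × [bracket] = (1361/π) × 1.021312 × 0.981268 = 434.2 W/m².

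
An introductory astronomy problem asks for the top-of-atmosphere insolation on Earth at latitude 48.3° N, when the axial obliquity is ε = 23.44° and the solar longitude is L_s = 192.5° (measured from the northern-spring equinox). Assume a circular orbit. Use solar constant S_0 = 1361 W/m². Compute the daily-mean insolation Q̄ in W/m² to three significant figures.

Q̄ ≈ 245 W/m²

Solar declination: sin δ = sin ε · sin L_s = sin 23.44° × sin 192.5° = -0.08610, so δ = -4.939°.
cos h₀ = −tan(+48.3°) tan(-4.939°) = 0.0970, h₀ = 1.4737 rad.
Bracket: h₀ sin ϕ sin δ + cos ϕ cos δ sin h₀ = 1.4737×0.74664×-0.08610 + 0.66523×0.99629×0.99529 = -0.094738 + 0.659640 = 0.564902.
Q̄ = (S_0/π) × [bracket] = (1361/π) × 0.564902 = 244.7 W/m².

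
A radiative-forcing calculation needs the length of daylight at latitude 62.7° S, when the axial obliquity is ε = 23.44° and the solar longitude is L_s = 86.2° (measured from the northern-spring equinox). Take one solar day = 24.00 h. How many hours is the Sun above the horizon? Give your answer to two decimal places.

4.41 h

Solar declination: sin δ = sin ε · sin L_s = sin 23.44° × sin 86.2° = 0.39691, so δ = +23.385°.
cos h₀ = −tan ϕ · tan δ = −tan(-62.7°) × tan(+23.385°) = 0.8378, so h₀ = 0.5775 rad = 33.09°.
Daylight = 2h₀/(2π) × 24.00 h = (0.5775/π) × 24.00 = 4.41 h.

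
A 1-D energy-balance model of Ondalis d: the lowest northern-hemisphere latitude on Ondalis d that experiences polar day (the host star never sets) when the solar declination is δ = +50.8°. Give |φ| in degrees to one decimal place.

Polar day requires cos H₀ = −tan φ tan δ ≤ −1, i.e. tan φ tan δ ≥ 1.
The boundary is |tan φ| · |tan δ| = 1, so |φ| = 90° − |δ| = 90° − 50.8° = 39.2° in the northern hemisphere.

|φ| = 39.2°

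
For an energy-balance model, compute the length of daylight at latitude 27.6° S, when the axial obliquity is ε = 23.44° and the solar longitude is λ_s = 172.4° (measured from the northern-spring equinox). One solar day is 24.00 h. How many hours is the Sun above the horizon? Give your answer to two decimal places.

11.79 h

Solar declination: sin δ = sin ε · sin λ_s = sin 23.44° × sin 172.4° = 0.05261, so δ = +3.016°.
cos H₀ = −tan φ · tan δ = −tan(-27.6°) × tan(+3.016°) = 0.0275, so H₀ = 1.5433 rad = 88.42°.
Daylight = 2H₀/(2π) × 24.00 h = (1.5433/π) × 24.00 = 11.79 h.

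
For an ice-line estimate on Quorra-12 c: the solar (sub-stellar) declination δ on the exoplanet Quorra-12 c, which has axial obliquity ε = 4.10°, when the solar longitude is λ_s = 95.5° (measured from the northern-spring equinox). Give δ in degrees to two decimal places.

sin δ = sin ε · sin λ_s = sin 4.10° × sin 95.5° = 0.071168.
δ = arcsin(0.071168) = +4.08°.

δ = +4.08°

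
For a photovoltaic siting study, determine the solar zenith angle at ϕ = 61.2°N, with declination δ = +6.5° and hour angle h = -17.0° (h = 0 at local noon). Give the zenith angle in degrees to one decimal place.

θ_z = 56.2°

cos θ_z = sin ϕ sin δ + cos ϕ cos δ cos h = 0.099201 + 0.457742 = 0.556943.
θ_z = arccos(0.556943) = 56.2°.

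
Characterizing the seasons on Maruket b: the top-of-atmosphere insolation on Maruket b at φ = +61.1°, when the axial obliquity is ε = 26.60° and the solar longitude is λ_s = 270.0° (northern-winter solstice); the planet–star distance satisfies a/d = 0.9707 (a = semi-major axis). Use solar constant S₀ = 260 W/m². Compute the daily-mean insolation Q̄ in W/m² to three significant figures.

Q̄ ≈ 0.903 W/m²

Solar declination: sin δ = sin ε · sin λ_s = sin 26.60° × sin 270.0° = -0.44776, so δ = -26.600°.
cos H₀ = −tan(+61.1°) tan(-26.600°) = 0.9071, H₀ = 0.4344 rad.
Bracket: H₀ sin φ sin δ + cos φ cos δ sin H₀ = 0.4344×0.87546×-0.44776 + 0.48328×0.89415×0.42085 = -0.170283 + 0.181860 = 0.011577.
Inverse-square distance factor (a/d)² = 0.9707² = 0.942258.
Q̄ = (S₀/π) × 0.942258 × [bracket] = (260/π) × 0.942258 × 0.011577 = 0.9028 W/m².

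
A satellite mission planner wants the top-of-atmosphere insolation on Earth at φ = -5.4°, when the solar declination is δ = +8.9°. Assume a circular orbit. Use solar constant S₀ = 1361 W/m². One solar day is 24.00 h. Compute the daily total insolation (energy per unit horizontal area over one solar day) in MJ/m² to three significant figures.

cos H₀ = −tan(-5.4°) tan(+8.900°) = 0.0148, H₀ = 1.5560 rad.
Bracket: H₀ sin φ sin δ + cos φ cos δ sin H₀ = 1.5560×-0.09411×0.15471 + 0.99556×0.98796×0.99989 = -0.022655 + 0.983465 = 0.960810.
Q̄ = (S₀/π) × [bracket] = (1361/π) × 0.960810 = 416.24 W/m².
Daily total = Q̄ × 24.00 h × 3600 s/h = 416.24 × 24.00 × 3600 / 10⁶ = 35.96 MJ/m².

36.0 MJ/m²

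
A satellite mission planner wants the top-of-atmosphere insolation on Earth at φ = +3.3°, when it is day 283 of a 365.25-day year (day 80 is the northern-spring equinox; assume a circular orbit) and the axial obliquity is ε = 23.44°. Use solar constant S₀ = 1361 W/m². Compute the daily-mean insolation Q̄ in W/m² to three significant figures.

Q̄ ≈ 423 W/m²

Solar longitude: λ_s = 360° × (283 − 80)/365.25 = 200.082°.
sin δ = sin 23.44° × sin 200.082° = -0.13659, so δ = -7.850°.
cos H₀ = −tan(+3.3°) tan(-7.850°) = 0.0080, H₀ = 1.5628 rad.
Bracket: H₀ sin φ sin δ + cos φ cos δ sin H₀ = 1.5628×0.05756×-0.13659 + 0.99834×0.99063×0.99997 = -0.012287 + 0.988956 = 0.976669.
Q̄ = (S₀/π) × [bracket] = (1361/π) × 0.976669 = 423.1 W/m².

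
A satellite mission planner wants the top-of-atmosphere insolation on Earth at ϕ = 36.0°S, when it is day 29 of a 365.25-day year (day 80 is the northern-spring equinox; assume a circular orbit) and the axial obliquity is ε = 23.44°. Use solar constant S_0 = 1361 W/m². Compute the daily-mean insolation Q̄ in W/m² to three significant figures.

Q̄ ≈ 465 W/m²

Solar longitude: L_s = 360° × (29 − 80)/365.25 = -50.267°, i.e. -50.267° + 360° = 309.733°.
sin δ = sin 23.44° × sin 309.733° = -0.30591, so δ = -17.813°.
cos h₀ = −tan(-36.0°) tan(-17.813°) = -0.2334, h₀ = 1.8064 rad.
Bracket: h₀ sin ϕ sin δ + cos ϕ cos δ sin h₀ = 1.8064×-0.58779×-0.30591 + 0.80902×0.95206×0.97237 = 0.324810 + 0.748954 = 1.073764.
Q̄ = (S_0/π) × [bracket] = (1361/π) × 1.073764 = 465.2 W/m².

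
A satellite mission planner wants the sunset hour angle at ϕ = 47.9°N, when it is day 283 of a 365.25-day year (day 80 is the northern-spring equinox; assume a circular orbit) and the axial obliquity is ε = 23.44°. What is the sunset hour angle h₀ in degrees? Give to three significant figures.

h₀ = 81.2°

Solar longitude: L_s = 360° × (283 − 80)/365.25 = 200.082°.
sin δ = sin 23.44° × sin 200.082° = -0.13659, so δ = -7.850°.
cos h₀ = −tan ϕ · tan δ = −tan(+47.9°) × tan(-7.850°) = 0.1526, so h₀ = 1.4176 rad = 81.22°.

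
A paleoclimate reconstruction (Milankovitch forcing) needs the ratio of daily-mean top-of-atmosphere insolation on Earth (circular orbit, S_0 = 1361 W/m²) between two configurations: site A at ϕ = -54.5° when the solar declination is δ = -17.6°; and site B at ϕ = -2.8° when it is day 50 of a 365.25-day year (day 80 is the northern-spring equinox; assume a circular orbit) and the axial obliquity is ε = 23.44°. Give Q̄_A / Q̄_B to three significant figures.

Q̄_A / Q̄_B ≈ 1.00

— Configuration A (ϕ=-54.5°):
cos h₀ = −tan(-54.5°) tan(-17.600°) = -0.4447, h₀ = 2.0317 rad.
Bracket: h₀ sin ϕ sin δ + cos ϕ cos δ sin h₀ = 2.0317×-0.81412×-0.30237 + 0.58070×0.95319×0.89567 = 0.500134 + 0.495769 = 0.995903.
Q̄ = (S_0/π) × [bracket] = (1361/π) × 0.995903 = 431.44 W/m².
— Configuration B (ϕ=-2.8°):
Solar longitude: L_s = 360° × (50 − 80)/365.25 = -29.569°, i.e. -29.569° + 360° = 330.431°.
sin δ = sin 23.44° × sin 330.431° = -0.19630, so δ = -11.320°.
cos h₀ = −tan(-2.8°) tan(-11.320°) = -0.0098, h₀ = 1.5806 rad.
Bracket: h₀ sin ϕ sin δ + cos ϕ cos δ sin h₀ = 1.5806×-0.04885×-0.19630 + 0.99881×0.98054×0.99995 = 0.015157 + 0.979324 = 0.994481.
Q̄ = (S_0/π) × [bracket] = (1361/π) × 0.994481 = 430.83 W/m².
Ratio Q̄_A / Q̄_B = 431.44 / 430.83 = 1.001.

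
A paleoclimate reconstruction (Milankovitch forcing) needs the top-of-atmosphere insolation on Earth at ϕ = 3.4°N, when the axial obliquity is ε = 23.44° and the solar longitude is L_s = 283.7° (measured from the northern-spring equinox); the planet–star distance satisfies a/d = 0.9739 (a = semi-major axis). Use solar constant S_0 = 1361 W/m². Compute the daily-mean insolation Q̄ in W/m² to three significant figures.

Solar declination: sin δ = sin ε · sin L_s = sin 23.44° × sin 283.7° = -0.38647, so δ = -22.735°.
cos h₀ = −tan(+3.4°) tan(-22.735°) = 0.0249, h₀ = 1.5459 rad.
Bracket: h₀ sin ϕ sin δ + cos ϕ cos δ sin h₀ = 1.5459×0.05931×-0.38647 + 0.99824×0.92230×0.99969 = -0.035434 + 0.920391 = 0.884957.
Inverse-square distance factor (a/d)² = 0.9739² = 0.948481.
Q̄ = (S_0/π) × 0.948481 × [bracket] = (1361/π) × 0.948481 × 0.884957 = 363.6 W/m².

Q̄ ≈ 364 W/m²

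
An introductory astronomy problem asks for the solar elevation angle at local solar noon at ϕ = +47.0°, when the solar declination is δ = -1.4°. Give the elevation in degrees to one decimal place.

At local noon the hour angle is zero, so the zenith angle equals |ϕ − δ| = |+47.0° − (-1.400°)| = 48.400°.
Elevation = 90° − 48.400° = 41.6°.

41.6°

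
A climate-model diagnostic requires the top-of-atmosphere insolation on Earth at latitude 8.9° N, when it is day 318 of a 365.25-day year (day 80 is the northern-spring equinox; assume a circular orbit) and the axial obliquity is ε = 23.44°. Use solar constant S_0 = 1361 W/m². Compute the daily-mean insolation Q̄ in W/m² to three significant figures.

Q̄ ≈ 371 W/m²

Solar longitude: L_s = 360° × (318 − 80)/365.25 = 234.579°.
sin δ = sin 23.44° × sin 234.579° = -0.32416, so δ = -18.915°.
cos h₀ = −tan(+8.9°) tan(-18.915°) = 0.0537, h₀ = 1.5171 rad.
Bracket: h₀ sin ϕ sin δ + cos ϕ cos δ sin h₀ = 1.5171×0.15471×-0.32416 + 0.98796×0.94600×0.99856 = -0.076084 + 0.933264 = 0.857180.
Q̄ = (S_0/π) × [bracket] = (1361/π) × 0.857180 = 371.3 W/m².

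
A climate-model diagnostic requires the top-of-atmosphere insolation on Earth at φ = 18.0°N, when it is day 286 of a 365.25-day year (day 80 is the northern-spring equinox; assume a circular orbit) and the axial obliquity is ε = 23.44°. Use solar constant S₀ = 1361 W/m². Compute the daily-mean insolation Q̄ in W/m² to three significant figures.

Q̄ ≈ 375 W/m²

Solar longitude: λ_s = 360° × (286 − 80)/365.25 = 203.039°.
sin δ = sin 23.44° × sin 203.039° = -0.15568, so δ = -8.956°.
cos H₀ = −tan(+18.0°) tan(-8.956°) = 0.0512, H₀ = 1.5196 rad.
Bracket: H₀ sin φ sin δ + cos φ cos δ sin H₀ = 1.5196×0.30902×-0.15568 + 0.95106×0.98781×0.99869 = -0.073105 + 0.938236 = 0.865131.
Q̄ = (S₀/π) × [bracket] = (1361/π) × 0.865131 = 374.8 W/m².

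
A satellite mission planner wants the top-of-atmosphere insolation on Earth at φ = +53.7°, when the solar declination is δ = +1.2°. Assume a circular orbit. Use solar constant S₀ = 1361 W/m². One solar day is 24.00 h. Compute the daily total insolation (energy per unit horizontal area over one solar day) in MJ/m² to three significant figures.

cos H₀ = −tan(+53.7°) tan(+1.200°) = -0.0285, H₀ = 1.5993 rad.
Bracket: H₀ sin φ sin δ + cos φ cos δ sin H₀ = 1.5993×0.80593×0.02094 + 0.59201×0.99978×0.99959 = 0.026990 + 0.591637 = 0.618627.
Q̄ = (S₀/π) × [bracket] = (1361/π) × 0.618627 = 268.00 W/m².
Daily total = Q̄ × 24.00 h × 3600 s/h = 268.00 × 24.00 × 3600 / 10⁶ = 23.16 MJ/m².

23.2 MJ/m²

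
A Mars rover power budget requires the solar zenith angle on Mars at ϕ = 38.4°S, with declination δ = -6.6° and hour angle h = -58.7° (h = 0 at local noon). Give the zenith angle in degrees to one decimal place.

cos θ_z = sin ϕ sin δ + cos ϕ cos δ cos h = 0.071393 + 0.404445 = 0.475838.
θ_z = arccos(0.475838) = 61.6°.

θ_z = 61.6°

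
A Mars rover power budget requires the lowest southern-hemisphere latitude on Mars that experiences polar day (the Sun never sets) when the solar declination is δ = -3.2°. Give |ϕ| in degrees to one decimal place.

Polar day requires cos h₀ = −tan ϕ tan δ ≤ −1, i.e. tan ϕ tan δ ≥ 1.
The boundary is |tan ϕ| · |tan δ| = 1, so |ϕ| = 90° − |δ| = 90° − 3.2° = 86.8° in the southern hemisphere.

|ϕ| = 86.8°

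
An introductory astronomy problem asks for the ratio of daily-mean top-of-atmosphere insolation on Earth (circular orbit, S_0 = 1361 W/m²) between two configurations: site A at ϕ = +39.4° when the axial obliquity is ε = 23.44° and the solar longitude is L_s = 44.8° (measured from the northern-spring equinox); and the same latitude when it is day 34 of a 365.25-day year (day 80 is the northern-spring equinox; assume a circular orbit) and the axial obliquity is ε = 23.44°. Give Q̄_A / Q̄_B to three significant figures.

— Configuration A (ϕ=+39.4°):
Solar declination: sin δ = sin ε · sin L_s = sin 23.44° × sin 44.8° = 0.28030, so δ = +16.278°.
cos h₀ = −tan(+39.4°) tan(+16.278°) = -0.2399, h₀ = 1.8130 rad.
Bracket: h₀ sin ϕ sin δ + cos ϕ cos δ sin h₀ = 1.8130×0.63473×0.28030 + 0.77273×0.95991×0.97081 = 0.322560 + 0.720100 = 1.042660.
Q̄ = (S_0/π) × [bracket] = (1361/π) × 1.042660 = 451.70 W/m².
— Configuration B (ϕ=+39.4°):
Solar longitude: L_s = 360° × (34 − 80)/365.25 = -45.339°, i.e. -45.339° + 360° = 314.661°.
sin δ = sin 23.44° × sin 314.661° = -0.28294, so δ = -16.436°.
cos h₀ = −tan(+39.4°) tan(-16.436°) = 0.2423, h₀ = 1.3261 rad.
Bracket: h₀ sin ϕ sin δ + cos ϕ cos δ sin h₀ = 1.3261×0.63473×-0.28294 + 0.77273×0.95914×0.97020 = -0.238155 + 0.719070 = 0.480915.
Q̄ = (S_0/π) × [bracket] = (1361/π) × 0.480915 = 208.34 W/m².
Ratio Q̄_A / Q̄_B = 451.70 / 208.34 = 2.168.

Q̄_A / Q̄_B ≈ 2.17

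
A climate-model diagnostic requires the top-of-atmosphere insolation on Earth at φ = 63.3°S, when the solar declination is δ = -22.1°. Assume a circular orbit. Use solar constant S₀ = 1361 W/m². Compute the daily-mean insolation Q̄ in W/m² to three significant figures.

cos H₀ = −tan(-63.3°) tan(-22.100°) = -0.8074, H₀ = 2.5105 rad.
Bracket: H₀ sin φ sin δ + cos φ cos δ sin H₀ = 2.5105×-0.89337×-0.37622 + 0.44932×0.92653×0.59006 = 0.843788 + 0.245647 = 1.089435.
Q̄ = (S₀/π) × [bracket] = (1361/π) × 1.089435 = 472.0 W/m².

Q̄ ≈ 472 W/m²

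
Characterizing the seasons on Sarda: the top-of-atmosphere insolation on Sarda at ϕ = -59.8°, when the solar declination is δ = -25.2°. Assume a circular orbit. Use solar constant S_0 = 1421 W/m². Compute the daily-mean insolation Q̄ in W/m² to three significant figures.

Q̄ ≈ 539 W/m²

cos h₀ = −tan(-59.8°) tan(-25.200°) = -0.8085, h₀ = 2.5124 rad.
Bracket: h₀ sin ϕ sin δ + cos ϕ cos δ sin h₀ = 2.5124×-0.86427×-0.42578 + 0.50302×0.90483×0.58848 = 0.924535 + 0.267845 = 1.192380.
Q̄ = (S_0/π) × [bracket] = (1421/π) × 1.192380 = 539.3 W/m².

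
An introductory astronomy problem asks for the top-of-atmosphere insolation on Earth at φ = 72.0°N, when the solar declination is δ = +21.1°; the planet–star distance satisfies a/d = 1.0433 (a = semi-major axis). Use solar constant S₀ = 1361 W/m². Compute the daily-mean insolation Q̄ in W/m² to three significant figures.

Q̄ ≈ 507 W/m²

cos H₀ = −tan(+72.0°) tan(+21.100°) = -1.1876 ≤ −1 ⇒ polar day, H₀ = π.
Bracket: H₀ sin φ sin δ + cos φ cos δ sin H₀ = 3.1416×0.95106×0.36000 + 0.30902×0.93295×0.00000 = 1.075626 + 0.000000 = 1.075626.
Inverse-square distance factor (a/d)² = 1.0433² = 1.088475.
Q̄ = (S₀/π) × 1.088475 × [bracket] = (1361/π) × 1.088475 × 1.075626 = 507.2 W/m².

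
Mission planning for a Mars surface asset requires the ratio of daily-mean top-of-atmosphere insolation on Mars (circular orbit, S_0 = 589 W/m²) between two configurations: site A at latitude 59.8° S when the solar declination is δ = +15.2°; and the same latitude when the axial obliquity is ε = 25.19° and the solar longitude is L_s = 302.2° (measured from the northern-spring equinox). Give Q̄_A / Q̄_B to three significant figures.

Q̄_A / Q̄_B ≈ 0.172

— Configuration A (ϕ=-59.8°):
cos h₀ = −tan(-59.8°) tan(+15.200°) = 0.4668, h₀ = 1.0851 rad.
Bracket: h₀ sin ϕ sin δ + cos ϕ cos δ sin h₀ = 1.0851×-0.86427×0.26219 + 0.50302×0.96502×0.88435 = -0.245887 + 0.429285 = 0.183398.
Q̄ = (S_0/π) × [bracket] = (589/π) × 0.183398 = 34.384 W/m².
— Configuration B (ϕ=-59.8°):
Solar declination: sin δ = sin ε · sin L_s = sin 25.19° × sin 302.2° = -0.36016, so δ = -21.110°.
cos h₀ = −tan(-59.8°) tan(-21.110°) = -0.6633, h₀ = 2.2961 rad.
Bracket: h₀ sin ϕ sin δ + cos ϕ cos δ sin h₀ = 2.2961×-0.86427×-0.36016 + 0.50302×0.93289×0.74833 = 0.714720 + 0.351163 = 1.065883.
Q̄ = (S_0/π) × [bracket] = (589/π) × 1.065883 = 199.84 W/m².
Ratio Q̄_A / Q̄_B = 34.384 / 199.84 = 0.1721.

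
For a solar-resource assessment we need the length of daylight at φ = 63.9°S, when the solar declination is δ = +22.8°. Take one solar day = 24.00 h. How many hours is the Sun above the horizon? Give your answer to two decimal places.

4.12 h

cos H₀ = −tan φ · tan δ = −tan(-63.9°) × tan(+22.800°) = 0.8581, so H₀ = 0.5393 rad = 30.90°.
Daylight = 2H₀/(2π) × 24.00 h = (0.5393/π) × 24.00 = 4.12 h.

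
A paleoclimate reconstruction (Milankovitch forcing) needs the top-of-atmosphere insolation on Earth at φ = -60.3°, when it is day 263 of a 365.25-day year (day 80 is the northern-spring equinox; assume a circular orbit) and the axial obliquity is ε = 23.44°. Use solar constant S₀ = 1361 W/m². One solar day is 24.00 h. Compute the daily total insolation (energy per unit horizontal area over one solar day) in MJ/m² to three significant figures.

Solar longitude: λ_s = 360° × (263 − 80)/365.25 = 180.370°.
sin δ = sin 23.44° × sin 180.370° = -0.00257, so δ = -0.147°.
cos H₀ = −tan(-60.3°) tan(-0.147°) = -0.0045, H₀ = 1.5753 rad.
Bracket: H₀ sin φ sin δ + cos φ cos δ sin H₀ = 1.5753×-0.86863×-0.00257 + 0.49546×1.00000×0.99999 = 0.003517 + 0.495455 = 0.498972.
Q̄ = (S₀/π) × [bracket] = (1361/π) × 0.498972 = 216.16 W/m².
Daily total = Q̄ × 24.00 h × 3600 s/h = 216.16 × 24.00 × 3600 / 10⁶ = 18.68 MJ/m².

18.7 MJ/m²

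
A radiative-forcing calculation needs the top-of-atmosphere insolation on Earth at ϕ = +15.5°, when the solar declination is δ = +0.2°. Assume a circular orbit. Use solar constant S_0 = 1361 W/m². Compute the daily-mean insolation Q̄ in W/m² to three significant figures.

cos h₀ = −tan(+15.5°) tan(+0.200°) = -0.0010, h₀ = 1.5718 rad.
Bracket: h₀ sin ϕ sin δ + cos ϕ cos δ sin h₀ = 1.5718×0.26724×0.00349 + 0.96363×0.99999×1.00000 = 0.001466 + 0.963620 = 0.965086.
Q̄ = (S_0/π) × [bracket] = (1361/π) × 0.965086 = 418.1 W/m².

Q̄ ≈ 418 W/m²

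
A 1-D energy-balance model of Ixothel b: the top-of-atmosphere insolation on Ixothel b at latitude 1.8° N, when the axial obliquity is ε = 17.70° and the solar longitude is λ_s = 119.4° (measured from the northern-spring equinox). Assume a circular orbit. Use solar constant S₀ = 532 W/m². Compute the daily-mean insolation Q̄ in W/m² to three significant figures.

Solar declination: sin δ = sin ε · sin λ_s = sin 17.70° × sin 119.4° = 0.26488, so δ = +15.360°.
cos H₀ = −tan(+1.8°) tan(+15.360°) = -0.0086, H₀ = 1.5794 rad.
Bracket: H₀ sin φ sin δ + cos φ cos δ sin H₀ = 1.5794×0.03141×0.26488 + 0.99951×0.96428×0.99996 = 0.013140 + 0.963769 = 0.976909.
Q̄ = (S₀/π) × [bracket] = (532/π) × 0.976909 = 165.4 W/m².

Q̄ ≈ 165 W/m²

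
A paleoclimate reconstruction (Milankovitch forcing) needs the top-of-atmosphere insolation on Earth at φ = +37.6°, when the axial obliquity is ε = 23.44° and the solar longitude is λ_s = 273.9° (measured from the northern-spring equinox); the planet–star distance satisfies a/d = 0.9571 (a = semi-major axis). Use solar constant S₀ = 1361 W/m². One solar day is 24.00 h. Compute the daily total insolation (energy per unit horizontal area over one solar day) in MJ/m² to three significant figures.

Solar declination: sin δ = sin ε · sin λ_s = sin 23.44° × sin 273.9° = -0.39687, so δ = -23.382°.
cos H₀ = −tan(+37.6°) tan(-23.382°) = 0.3330, H₀ = 1.2313 rad.
Bracket: H₀ sin φ sin δ + cos φ cos δ sin H₀ = 1.2313×0.61015×-0.39687 + 0.79229×0.91788×0.94294 = -0.298160 + 0.685732 = 0.387572.
Inverse-square distance factor (a/d)² = 0.9571² = 0.916040.
Q̄ = (S₀/π) × 0.916040 × [bracket] = (1361/π) × 0.916040 × 0.387572 = 153.81 W/m².
Daily total = Q̄ × 24.00 h × 3600 s/h = 153.81 × 24.00 × 3600 / 10⁶ = 13.29 MJ/m².

13.3 MJ/m²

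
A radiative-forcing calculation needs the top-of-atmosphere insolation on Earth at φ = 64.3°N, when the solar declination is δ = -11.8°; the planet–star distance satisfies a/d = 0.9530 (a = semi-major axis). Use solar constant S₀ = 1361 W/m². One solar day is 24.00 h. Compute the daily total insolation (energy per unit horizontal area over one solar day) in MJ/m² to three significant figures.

cos H₀ = −tan(+64.3°) tan(-11.800°) = 0.4341, H₀ = 1.1218 rad.
Bracket: H₀ sin φ sin δ + cos φ cos δ sin H₀ = 1.1218×0.90108×-0.20450 + 0.43366×0.97887×0.90087 = -0.206715 + 0.382416 = 0.175701.
Inverse-square distance factor (a/d)² = 0.9530² = 0.908209.
Q̄ = (S₀/π) × 0.908209 × [bracket] = (1361/π) × 0.908209 × 0.175701 = 69.130 W/m².
Daily total = Q̄ × 24.00 h × 3600 s/h = 69.130 × 24.00 × 3600 / 10⁶ = 5.973 MJ/m².

5.97 MJ/m²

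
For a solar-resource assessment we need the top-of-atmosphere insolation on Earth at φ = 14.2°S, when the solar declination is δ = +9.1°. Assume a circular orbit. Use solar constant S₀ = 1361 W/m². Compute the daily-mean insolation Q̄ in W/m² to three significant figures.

Q̄ ≈ 389 W/m²

cos H₀ = −tan(-14.2°) tan(+9.100°) = 0.0405, H₀ = 1.5303 rad.
Bracket: H₀ sin φ sin δ + cos φ cos δ sin H₀ = 1.5303×-0.24531×0.15816 + 0.96945×0.98741×0.99918 = -0.059373 + 0.956460 = 0.897087.
Q̄ = (S₀/π) × [bracket] = (1361/π) × 0.897087 = 388.6 W/m².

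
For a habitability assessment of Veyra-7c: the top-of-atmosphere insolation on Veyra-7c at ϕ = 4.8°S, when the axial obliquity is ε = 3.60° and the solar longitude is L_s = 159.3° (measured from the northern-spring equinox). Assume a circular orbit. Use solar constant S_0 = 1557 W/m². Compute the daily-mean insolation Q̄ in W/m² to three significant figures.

Solar declination: sin δ = sin ε · sin L_s = sin 3.60° × sin 159.3° = 0.02219, so δ = +1.272°.
cos h₀ = −tan(-4.8°) tan(+1.272°) = 0.0019, h₀ = 1.5689 rad.
Bracket: h₀ sin ϕ sin δ + cos ϕ cos δ sin h₀ = 1.5689×-0.08368×0.02219 + 0.99649×0.99975×1.00000 = -0.002913 + 0.996241 = 0.993328.
Q̄ = (S_0/π) × [bracket] = (1557/π) × 0.993328 = 492.3 W/m².

Q̄ ≈ 492 W/m²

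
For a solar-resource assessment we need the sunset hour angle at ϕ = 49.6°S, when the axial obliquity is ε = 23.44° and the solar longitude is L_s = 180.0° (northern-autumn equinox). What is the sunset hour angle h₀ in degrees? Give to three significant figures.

Solar declination: sin δ = sin ε · sin L_s = sin 23.44° × sin 180.0° = 0.00000, so δ = +0.000°.
cos h₀ = −tan ϕ · tan δ = −tan(-49.6°) × tan(+0.000°) = 0.0000, so h₀ = 1.5708 rad = 90.00°.

h₀ = 90.0°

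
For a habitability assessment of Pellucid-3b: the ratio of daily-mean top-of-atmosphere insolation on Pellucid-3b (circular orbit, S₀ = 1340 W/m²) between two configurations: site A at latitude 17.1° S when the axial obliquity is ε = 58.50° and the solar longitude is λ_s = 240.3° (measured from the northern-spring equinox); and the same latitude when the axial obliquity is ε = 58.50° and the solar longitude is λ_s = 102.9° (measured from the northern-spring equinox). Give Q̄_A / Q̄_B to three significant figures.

Q̄_A / Q̄_B ≈ 4.99

— Configuration A (φ=-17.1°):
Solar declination: sin δ = sin ε · sin λ_s = sin 58.50° × sin 240.3° = -0.74063, so δ = -47.785°.
cos H₀ = −tan(-17.1°) tan(-47.785°) = -0.3391, H₀ = 1.9168 rad.
Bracket: H₀ sin φ sin δ + cos φ cos δ sin H₀ = 1.9168×-0.29404×-0.74063 + 0.95579×0.67191×0.94075 = 0.417431 + 0.604154 = 1.021585.
Q̄ = (S₀/π) × [bracket] = (1340/π) × 1.021585 = 435.74 W/m².
— Configuration B (φ=-17.1°):
Solar declination: sin δ = sin ε · sin λ_s = sin 58.50° × sin 102.9° = 0.83112, so δ = +56.214°.
cos H₀ = −tan(-17.1°) tan(+56.214°) = 0.4598, H₀ = 1.0930 rad.
Bracket: H₀ sin φ sin δ + cos φ cos δ sin H₀ = 1.0930×-0.29404×0.83112 + 0.95579×0.55609×0.88803 = -0.267110 + 0.471993 = 0.204883.
Q̄ = (S₀/π) × [bracket] = (1340/π) × 0.204883 = 87.390 W/m².
Ratio Q̄_A / Q̄_B = 435.74 / 87.390 = 4.986.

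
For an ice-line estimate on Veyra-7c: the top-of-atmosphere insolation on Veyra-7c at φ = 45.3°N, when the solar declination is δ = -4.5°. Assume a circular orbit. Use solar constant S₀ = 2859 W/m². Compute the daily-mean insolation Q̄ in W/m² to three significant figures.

cos H₀ = −tan(+45.3°) tan(-4.500°) = 0.0795, H₀ = 1.4912 rad.
Bracket: H₀ sin φ sin δ + cos φ cos δ sin H₀ = 1.4912×0.71080×-0.07846 + 0.70339×0.99692×0.99683 = -0.083163 + 0.699001 = 0.615838.
Q̄ = (S₀/π) × [bracket] = (2859/π) × 0.615838 = 560.4 W/m².

Q̄ ≈ 560 W/m²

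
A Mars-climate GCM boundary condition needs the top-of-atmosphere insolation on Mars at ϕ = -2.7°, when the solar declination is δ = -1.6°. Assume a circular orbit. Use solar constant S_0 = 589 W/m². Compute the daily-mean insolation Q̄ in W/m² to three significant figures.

Q̄ ≈ 188 W/m²

cos h₀ = −tan(-2.7°) tan(-1.600°) = -0.0013, h₀ = 1.5721 rad.
Bracket: h₀ sin ϕ sin δ + cos ϕ cos δ sin h₀ = 1.5721×-0.04711×-0.02792 + 0.99889×0.99961×1.00000 = 0.002068 + 0.998500 = 1.000568.
Q̄ = (S_0/π) × [bracket] = (589/π) × 1.000568 = 187.6 W/m².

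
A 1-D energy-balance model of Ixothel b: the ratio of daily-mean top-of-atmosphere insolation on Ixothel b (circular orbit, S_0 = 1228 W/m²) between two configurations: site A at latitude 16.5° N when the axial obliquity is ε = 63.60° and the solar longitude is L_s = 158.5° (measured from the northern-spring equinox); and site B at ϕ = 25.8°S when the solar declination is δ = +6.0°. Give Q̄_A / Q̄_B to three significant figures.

— Configuration A (ϕ=+16.5°):
Solar declination: sin δ = sin ε · sin L_s = sin 63.60° × sin 158.5° = 0.32828, so δ = +19.164°.
cos h₀ = −tan(+16.5°) tan(+19.164°) = -0.1029, h₀ = 1.6739 rad.
Bracket: h₀ sin ϕ sin δ + cos ϕ cos δ sin h₀ = 1.6739×0.28402×0.32828 + 0.95882×0.94458×0.99469 = 0.156071 + 0.900873 = 1.056944.
Q̄ = (S_0/π) × [bracket] = (1228/π) × 1.056944 = 413.14 W/m².
— Configuration B (ϕ=-25.8°):
cos h₀ = −tan(-25.8°) tan(+6.000°) = 0.0508, h₀ = 1.5200 rad.
Bracket: h₀ sin ϕ sin δ + cos ϕ cos δ sin h₀ = 1.5200×-0.43523×0.10453 + 0.90032×0.99452×0.99871 = -0.069152 + 0.894231 = 0.825079.
Q̄ = (S_0/π) × [bracket] = (1228/π) × 0.825079 = 322.51 W/m².
Ratio Q̄_A / Q̄_B = 413.14 / 322.51 = 1.281.

Q̄_A / Q̄_B ≈ 1.28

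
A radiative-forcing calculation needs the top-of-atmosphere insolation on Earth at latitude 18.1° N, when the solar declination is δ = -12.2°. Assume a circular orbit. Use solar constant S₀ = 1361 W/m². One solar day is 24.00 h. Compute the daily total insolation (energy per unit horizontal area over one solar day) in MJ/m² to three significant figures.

cos H₀ = −tan(+18.1°) tan(-12.200°) = 0.0707, H₀ = 1.5001 rad.
Bracket: H₀ sin φ sin δ + cos φ cos δ sin H₀ = 1.5001×0.31068×-0.21132 + 0.95052×0.97742×0.99750 = -0.098486 + 0.926735 = 0.828249.
Q̄ = (S₀/π) × [bracket] = (1361/π) × 0.828249 = 358.81 W/m².
Daily total = Q̄ × 24.00 h × 3600 s/h = 358.81 × 24.00 × 3600 / 10⁶ = 31.00 MJ/m².

31.0 MJ/m²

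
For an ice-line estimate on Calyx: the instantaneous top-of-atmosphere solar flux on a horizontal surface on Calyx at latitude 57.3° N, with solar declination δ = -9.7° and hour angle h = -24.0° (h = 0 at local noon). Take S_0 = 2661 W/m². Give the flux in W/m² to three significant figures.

cos θ_z = sin ϕ sin δ + cos ϕ cos δ cos h = -0.141786 + 0.486478 = 0.344692.
Flux = S_0 · cos θ_z = 2661 × 0.344692 = 917.2 W/m².

917 W/m²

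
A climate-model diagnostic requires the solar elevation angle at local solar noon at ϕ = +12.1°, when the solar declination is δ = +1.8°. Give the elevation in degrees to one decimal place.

At local noon the hour angle is zero, so the zenith angle equals |ϕ − δ| = |+12.1° − (+1.800°)| = 10.300°.
Elevation = 90° − 10.300° = 79.7°.

79.7°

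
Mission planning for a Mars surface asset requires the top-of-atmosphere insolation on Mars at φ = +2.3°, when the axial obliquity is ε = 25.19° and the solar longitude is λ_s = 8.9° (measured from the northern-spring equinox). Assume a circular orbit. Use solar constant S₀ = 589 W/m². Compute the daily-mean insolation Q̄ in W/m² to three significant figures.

Solar declination: sin δ = sin ε · sin λ_s = sin 25.19° × sin 8.9° = 0.06585, so δ = +3.776°.
cos H₀ = −tan(+2.3°) tan(+3.776°) = -0.0027, H₀ = 1.5734 rad.
Bracket: H₀ sin φ sin δ + cos φ cos δ sin H₀ = 1.5734×0.04013×0.06585 + 0.99919×0.99783×1.00000 = 0.004158 + 0.997022 = 1.001180.
Q̄ = (S₀/π) × [bracket] = (589/π) × 1.001180 = 187.7 W/m².

Q̄ ≈ 188 W/m²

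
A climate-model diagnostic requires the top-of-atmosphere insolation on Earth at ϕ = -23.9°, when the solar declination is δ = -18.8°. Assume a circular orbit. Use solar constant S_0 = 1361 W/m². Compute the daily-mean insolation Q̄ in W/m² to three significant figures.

cos h₀ = −tan(-23.9°) tan(-18.800°) = -0.1509, h₀ = 1.7222 rad.
Bracket: h₀ sin ϕ sin δ + cos ϕ cos δ sin h₀ = 1.7222×-0.40514×-0.32227 + 0.91425×0.94665×0.98856 = 0.224858 + 0.855574 = 1.080432.
Q̄ = (S_0/π) × [bracket] = (1361/π) × 1.080432 = 468.1 W/m².

Q̄ ≈ 468 W/m²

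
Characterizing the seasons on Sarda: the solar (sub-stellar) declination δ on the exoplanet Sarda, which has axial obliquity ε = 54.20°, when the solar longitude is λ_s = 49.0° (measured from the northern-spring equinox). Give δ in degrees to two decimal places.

sin δ = sin ε · sin λ_s = sin 54.20° × sin 49.0° = 0.612118.
δ = arcsin(0.612118) = +37.74°.

δ = +37.74°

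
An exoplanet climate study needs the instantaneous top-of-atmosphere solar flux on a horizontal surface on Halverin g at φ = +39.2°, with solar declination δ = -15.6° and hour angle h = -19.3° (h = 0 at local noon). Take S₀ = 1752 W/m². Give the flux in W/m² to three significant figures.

cos θ_z = sin φ sin δ + cos φ cos δ cos h = -0.169965 + 0.704451 = 0.534486.
Flux = S₀ · cos θ_z = 1752 × 0.534486 = 936.4 W/m².

936 W/m²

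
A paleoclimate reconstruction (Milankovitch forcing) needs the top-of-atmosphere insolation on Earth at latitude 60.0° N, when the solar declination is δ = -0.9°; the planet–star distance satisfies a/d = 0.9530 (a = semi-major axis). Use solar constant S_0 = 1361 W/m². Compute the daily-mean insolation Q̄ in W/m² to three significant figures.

Q̄ ≈ 188 W/m²

cos h₀ = −tan(+60.0°) tan(-0.900°) = 0.0272, h₀ = 1.5436 rad.
Bracket: h₀ sin ϕ sin δ + cos ϕ cos δ sin h₀ = 1.5436×0.86603×-0.01571 + 0.50000×0.99988×0.99963 = -0.021001 + 0.499755 = 0.478754.
Inverse-square distance factor (a/d)² = 0.9530² = 0.908209.
Q̄ = (S_0/π) × 0.908209 × [bracket] = (1361/π) × 0.908209 × 0.478754 = 188.4 W/m².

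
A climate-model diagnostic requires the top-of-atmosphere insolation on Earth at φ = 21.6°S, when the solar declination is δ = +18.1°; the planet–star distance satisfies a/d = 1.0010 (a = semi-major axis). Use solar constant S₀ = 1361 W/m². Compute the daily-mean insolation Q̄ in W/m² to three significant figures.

Q̄ ≈ 309 W/m²

cos H₀ = −tan(-21.6°) tan(+18.100°) = 0.1294, H₀ = 1.4410 rad.
Bracket: H₀ sin φ sin δ + cos φ cos δ sin H₀ = 1.4410×-0.36812×0.31068 + 0.92978×0.95052×0.99159 = -0.164804 + 0.876342 = 0.711538.
Inverse-square distance factor (a/d)² = 1.0010² = 1.002001.
Q̄ = (S₀/π) × 1.002001 × [bracket] = (1361/π) × 1.002001 × 0.711538 = 308.9 W/m².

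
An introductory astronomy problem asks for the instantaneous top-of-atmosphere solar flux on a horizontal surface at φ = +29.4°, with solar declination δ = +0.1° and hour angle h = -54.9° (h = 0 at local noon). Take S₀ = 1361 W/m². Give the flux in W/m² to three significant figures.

cos θ_z = sin φ sin δ + cos φ cos δ cos h = 0.000857 + 0.500952 = 0.501809.
Flux = S₀ · cos θ_z = 1361 × 0.501809 = 683.0 W/m².

683 W/m²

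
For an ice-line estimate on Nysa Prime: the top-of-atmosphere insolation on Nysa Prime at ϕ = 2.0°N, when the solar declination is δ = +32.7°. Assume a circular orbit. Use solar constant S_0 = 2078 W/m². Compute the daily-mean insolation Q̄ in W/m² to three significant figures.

cos h₀ = −tan(+2.0°) tan(+32.700°) = -0.0224, h₀ = 1.5932 rad.
Bracket: h₀ sin ϕ sin δ + cos ϕ cos δ sin h₀ = 1.5932×0.03490×0.54024 + 0.99939×0.84151×0.99975 = 0.030039 + 0.840786 = 0.870825.
Q̄ = (S_0/π) × [bracket] = (2078/π) × 0.870825 = 576.0 W/m².

Q̄ ≈ 576 W/m²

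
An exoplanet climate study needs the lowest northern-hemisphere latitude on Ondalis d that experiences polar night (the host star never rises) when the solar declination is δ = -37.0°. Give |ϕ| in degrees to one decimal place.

Polar night requires cos h₀ = −tan ϕ tan δ ≥ 1, i.e. tan ϕ tan δ ≤ −1.
The boundary is |tan ϕ| · |tan δ| = 1, so |ϕ| = 90° − |δ| = 90° − 37.0° = 53.0° in the northern hemisphere.

|ϕ| = 53.0°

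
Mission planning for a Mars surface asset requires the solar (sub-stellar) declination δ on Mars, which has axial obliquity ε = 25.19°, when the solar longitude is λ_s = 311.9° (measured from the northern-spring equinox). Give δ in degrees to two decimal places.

δ = -18.47°

sin δ = sin ε · sin λ_s = sin 25.19° × sin 311.9° = -0.316795.
δ = arcsin(-0.316795) = -18.47°.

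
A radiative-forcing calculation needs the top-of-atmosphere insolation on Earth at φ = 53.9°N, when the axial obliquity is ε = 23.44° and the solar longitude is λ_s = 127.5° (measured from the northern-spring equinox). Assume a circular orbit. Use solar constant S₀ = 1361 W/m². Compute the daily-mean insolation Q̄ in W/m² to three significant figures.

Q̄ ≈ 441 W/m²

Solar declination: sin δ = sin ε · sin λ_s = sin 23.44° × sin 127.5° = 0.31559, so δ = +18.396°.
cos H₀ = −tan(+53.9°) tan(+18.396°) = -0.4561, H₀ = 2.0444 rad.
Bracket: H₀ sin φ sin δ + cos φ cos δ sin H₀ = 2.0444×0.80799×0.31559 + 0.58920×0.94890×0.88994 = 0.521309 + 0.497558 = 1.018867.
Q̄ = (S₀/π) × [bracket] = (1361/π) × 1.018867 = 441.4 W/m².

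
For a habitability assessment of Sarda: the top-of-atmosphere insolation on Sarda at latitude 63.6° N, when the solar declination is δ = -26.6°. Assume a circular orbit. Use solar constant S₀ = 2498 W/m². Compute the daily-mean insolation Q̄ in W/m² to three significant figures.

cos H₀ = −tan(+63.6°) tan(-26.600°) = 1.0088 ≥ 1 ⇒ polar night, H₀ = 0 and Q̄ = 0.

Q̄ ≈ 0.00 W/m²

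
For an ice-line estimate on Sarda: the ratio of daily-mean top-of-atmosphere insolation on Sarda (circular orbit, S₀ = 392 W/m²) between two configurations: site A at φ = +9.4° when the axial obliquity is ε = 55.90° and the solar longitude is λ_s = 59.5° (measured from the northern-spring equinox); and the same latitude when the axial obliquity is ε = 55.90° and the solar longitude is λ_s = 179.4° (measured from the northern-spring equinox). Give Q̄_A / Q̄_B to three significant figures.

Q̄_A / Q̄_B ≈ 0.894

— Configuration A (φ=+9.4°):
Solar declination: sin δ = sin ε · sin λ_s = sin 55.90° × sin 59.5° = 0.71348, so δ = +45.519°.
cos H₀ = −tan(+9.4°) tan(+45.519°) = -0.1686, H₀ = 1.7402 rad.
Bracket: H₀ sin φ sin δ + cos φ cos δ sin H₀ = 1.7402×0.16333×0.71348 + 0.98657×0.70067×0.98569 = 0.202790 + 0.681368 = 0.884158.
Q̄ = (S₀/π) × [bracket] = (392/π) × 0.884158 = 110.32 W/m².
— Configuration B (φ=+9.4°):
Solar declination: sin δ = sin ε · sin λ_s = sin 55.90° × sin 179.4° = 0.00867, so δ = +0.497°.
cos H₀ = −tan(+9.4°) tan(+0.497°) = -0.0014, H₀ = 1.5722 rad.
Bracket: H₀ sin φ sin δ + cos φ cos δ sin H₀ = 1.5722×0.16333×0.00867 + 0.98657×0.99996×1.00000 = 0.002226 + 0.986531 = 0.988757.
Q̄ = (S₀/π) × [bracket] = (392/π) × 0.988757 = 123.37 W/m².
Ratio Q̄_A / Q̄_B = 110.32 / 123.37 = 0.8942.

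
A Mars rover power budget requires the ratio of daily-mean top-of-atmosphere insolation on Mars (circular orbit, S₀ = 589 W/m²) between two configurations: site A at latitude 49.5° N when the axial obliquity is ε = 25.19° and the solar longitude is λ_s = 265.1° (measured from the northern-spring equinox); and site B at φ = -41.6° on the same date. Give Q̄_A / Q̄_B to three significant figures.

— Configuration A (φ=+49.5°):
Solar declination: sin δ = sin ε · sin λ_s = sin 25.19° × sin 265.1° = -0.42407, so δ = -25.092°.
cos H₀ = −tan(+49.5°) tan(-25.092°) = 0.5483, H₀ = 0.9905 rad.
Bracket: H₀ sin φ sin δ + cos φ cos δ sin H₀ = 0.9905×0.76041×-0.42407 + 0.64945×0.90563×0.83631 = -0.319404 + 0.491885 = 0.172481.
Q̄ = (S₀/π) × [bracket] = (589/π) × 0.172481 = 32.338 W/m².
— Configuration B (φ=-41.6°):
cos H₀ = −tan(-41.6°) tan(-25.092°) = -0.4157, H₀ = 1.9995 rad.
Bracket: H₀ sin φ sin δ + cos φ cos δ sin H₀ = 1.9995×-0.66393×-0.42407 + 0.74780×0.90563×0.90949 = 0.562965 + 0.615934 = 1.178899.
Q̄ = (S₀/π) × [bracket] = (589/π) × 1.178899 = 221.03 W/m².
Ratio Q̄_A / Q̄_B = 32.338 / 221.03 = 0.1463.

Q̄_A / Q̄_B ≈ 0.146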